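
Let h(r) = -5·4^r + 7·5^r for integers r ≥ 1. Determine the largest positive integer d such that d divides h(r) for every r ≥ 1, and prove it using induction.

d = 5

Computing the first values: h(1) = 15 and h(2) = 95; gcd(15, 95) = 5, so d ≤ 5.
We prove 5 | -5·4^r + 7·5^r for all r ≥ 1 by induction on r.
Base step (r = 1): h(1) = 15 = 5·(3), so 5 | h(1).
Inductive step: assume the claim holds for r = i, i.e. 5 | h(i). Then
h(i+1) − 5·h(i) = (-5·4^(i+1) + 7·5^(i+1)) − 5·(-5·4^i + 7·5^i) = (-5)·4^i·(4 − 5) = (5)·4^i. Since 5 | h(i) by the inductive hypothesis, 5 | 5·h(i); and 5 | 5 since 5 = 5·1. Therefore 5 | h(i+1).
Hence, by induction on r, the claim holds for every r ≥ 1.
Therefore the largest such d is 5.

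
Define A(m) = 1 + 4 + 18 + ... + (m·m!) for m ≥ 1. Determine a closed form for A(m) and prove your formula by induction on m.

We claim A(m) = (m + 1)! - 1 for all m ≥ 1.
Base case (m = 1): A(1) = 1, and the closed form gives 1. They agree.
Inductive step: suppose the statement holds for some p ≥ 1, so A(p) = (p + 1)! - 1.
Then A(p+1) = A(p) + ((p + 1)(p + 1)!) = ((p + 1)! - 1) + ((p + 1)(p + 1)!).
Simplifying, A(p+1) = ((p+1) + 1)! - 1,
which is the closed form with m = p+1.
By induction, the statement is established for all m ≥ 1.

A(m) = (m + 1)! - 1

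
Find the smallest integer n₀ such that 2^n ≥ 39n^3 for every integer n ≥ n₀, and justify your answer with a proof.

At n = 17: 131072 < 191607, so the inequality fails and n₀ ≥ 18. We prove 2^n ≥ 39n^3 for all n ≥ 18.
Base case (n = 18): 2^n = 262144 and 39n^3 = 227448, so 262144 ≥ 227448.
Inductive step: assume the claim holds for n = k, so 2^k ≥ 39k^3.
Then 2^(k + 1) = 2·(2^k) ≥ 2·(39k^3).
Also, for k ≥ 18 we have 2·(39k^3) ≥ 39(k+1)^3, since 2 ≥ (1 + 1/k)^3 for all k ≥ 18.
Combining, 2^(k + 1) ≥ 39(k+1)^3.
This completes the induction.
Hence the smallest such n₀ is 18.

n₀ = 18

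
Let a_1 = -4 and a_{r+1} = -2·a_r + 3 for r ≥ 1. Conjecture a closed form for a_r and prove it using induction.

Computing the first terms: a_1 = -4, a_2 = 11, a_3 = -19. This suggests a_r = -5(-2)^(r - 1) + 1.
Base step (r = 1): the formula gives -4 = -4 = a_1.
Inductive step: assume the claim holds for r = i, so a_i = -5(-2)^(i - 1) + 1.
Then a_{i+1} = -2·a_i + 3 = -2·(-5(-2)^(i - 1) + 1) + 3 = -5(-2)^i + 1 = -5(-2)^((i+1) - 1) + 1,
which is the claimed formula at r = i+1.
By the principle of mathematical induction, the result holds for all r ≥ 1.

a_r = -5(-2)^(r - 1) + 1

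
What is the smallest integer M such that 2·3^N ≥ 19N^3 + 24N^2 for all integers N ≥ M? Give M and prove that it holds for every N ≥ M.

At N = 7: 4374 < 7693, so the inequality fails and M ≥ 8. We prove 2·3^N ≥ 19N^3 + 24N^2 for all N ≥ 8.
For the base case N = 8: 2·3^N = 13122 and 19N^3 + 24N^2 = 11264, so 13122 ≥ 11264.
Inductive step: assume the claim holds for N = j, so 2·3^j ≥ 19j^3 + 24j^2.
Then 2·3^(j + 1) = 3·(2·3^j) ≥ 3·(19j^3 + 24j^2).
Also, for j ≥ 8 we have 3·(19j^3 + 24j^2) ≥ 19(j+1)^3 + 24(j+1)^2, since 3·(19j^3 + 24j^2) − (19(j+1)^3 + 24(j+1)^2) = 38j^3 - 9j^2 - 105j - 43, which is nonnegative for all j ≥ 8.
Combining, 2·3^(j + 1) ≥ 19(j+1)^3 + 24(j+1)^2.
By induction, the statement is established for all N ≥ 8.
Hence the smallest such M is 8.

M = 8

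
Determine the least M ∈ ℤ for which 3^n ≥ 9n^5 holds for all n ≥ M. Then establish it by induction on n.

M = 15

At n = 14: 4782969 < 4840416, so the inequality fails and M ≥ 15. We prove 3^n ≥ 9n^5 for all n ≥ 15.
For the base case n = 15: 3^n = 14348907 and 9n^5 = 6834375, so 14348907 ≥ 6834375.
For the inductive step, assume it holds for an arbitrary k ≥ 15, so 3^k ≥ 9k^5.
Then 3^(k + 1) = 3·(3^k) ≥ 3·(9k^5).
Also, for k ≥ 15 we have 3·(9k^5) ≥ 9(k+1)^5, since 3 ≥ (1 + 1/k)^5 for all k ≥ 15.
Combining, 3^(k + 1) ≥ 9(k+1)^5.
Hence, by induction on n, the claim holds for every n ≥ 15.
Hence the smallest such M is 15.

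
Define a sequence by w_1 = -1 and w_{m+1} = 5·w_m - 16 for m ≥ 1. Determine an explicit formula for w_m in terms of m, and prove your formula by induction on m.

Computing the first terms: w_1 = -1, w_2 = -21, w_3 = -121. This suggests w_m = -5^m + 4.
When m = 1: the formula gives -1 = -1 = w_1.
For the inductive step, assume it holds for an arbitrary i ≥ 1, so w_i = -5^i + 4.
Then w_{i+1} = 5·w_i - 16 = 5·(-5^i + 4) - 16 = -5^(i + 1) + 4,
which is the claimed formula at m = i+1.
By the principle of mathematical induction, the result holds for all m ≥ 1.

w_m = -5^m + 4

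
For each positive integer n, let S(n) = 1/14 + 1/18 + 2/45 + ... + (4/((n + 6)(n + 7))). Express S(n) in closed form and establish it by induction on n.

S(n) = 4n/(7(n + 7))

We claim S(n) = 4n/(7(n + 7)) for all n ≥ 1.
When n = 1: S(1) = 1/14, and the closed form gives 1/14. They agree.
Inductive step: assume the claim holds for n = i, so S(i) = 4i/(7(i + 7)).
Then S(i+1) = S(i) + (4/((i + 7)(i + 8))) = (4i/(7(i + 7))) + (4/((i + 7)(i + 8))).
Simplifying, S(i+1) = 4(i + 1)/(7(i + 8)) = 4(i+1)/(7((i+1) + 7)),
which is the closed form with n = i+1.
This completes the induction.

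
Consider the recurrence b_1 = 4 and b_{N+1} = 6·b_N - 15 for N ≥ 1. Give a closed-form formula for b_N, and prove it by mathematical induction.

b_N = 6^(N - 1) + 3

Computing the first terms: b_1 = 4, b_2 = 9, b_3 = 39. This suggests b_N = 6^(N - 1) + 3.
Base case (N = 1): the formula gives 4 = 4 = b_1.
Suppose the result is true for N = j, so b_j = 6^(j - 1) + 3.
Then b_{j+1} = 6·b_j - 15 = 6·(6^(j - 1) + 3) - 15 = 6^j + 3 = 6^((j+1) - 1) + 3,
which is the claimed formula at N = j+1.
This completes the induction.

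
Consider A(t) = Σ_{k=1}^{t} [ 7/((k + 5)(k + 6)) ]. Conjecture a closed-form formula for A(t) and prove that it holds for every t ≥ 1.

A(t) = 7t/(6(t + 6))

We claim A(t) = 7t/(6(t + 6)) for all t ≥ 1.
When t = 1: A(1) = 1/6, and the closed form gives 1/6. They agree.
Suppose the result is true for t = k, so A(k) = 7k/(6(k + 6)).
Then A(k+1) = A(k) + (7/((k + 6)(k + 7))) = (7k/(6(k + 6))) + (7/((k + 6)(k + 7))).
Simplifying, A(k+1) = 7(k + 1)/(6(k + 7)) = 7(k+1)/(6((k+1) + 6)),
which is the closed form with t = k+1.
This completes the induction.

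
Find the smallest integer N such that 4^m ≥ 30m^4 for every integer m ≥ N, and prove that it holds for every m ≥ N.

At m = 8: 65536 < 122880, so the inequality fails and N ≥ 9. We prove 4^m ≥ 30m^4 for all m ≥ 9.
For the base case m = 9: 4^m = 262144 and 30m^4 = 196830, so 262144 ≥ 196830.
Suppose the result is true for m = j, so 4^j ≥ 30j^4.
Then 4^(j + 1) = 4·(4^j) ≥ 4·(30j^4).
Also, for j ≥ 9 we have 4·(30j^4) ≥ 30(j+1)^4, since 4 ≥ (1 + 1/j)^4 for all j ≥ 9.
Combining, 4^(j + 1) ≥ 30(j+1)^4.
By induction, the statement is established for all m ≥ 9.
Hence the smallest such N is 9.

N = 9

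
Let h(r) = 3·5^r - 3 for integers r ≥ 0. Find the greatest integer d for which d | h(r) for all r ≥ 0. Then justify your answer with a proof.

d = 12

Computing the first values: h(0) = 0 and h(1) = 12; gcd(0, 12) = 12, so d ≤ 12.
We prove 12 | 3·5^r - 3 for all r ≥ 0 by induction on r.
Base case (r = 0): h(0) = 0 = 12·(0), so 12 | h(0).
Inductive step: suppose the statement holds for some j ≥ 0, i.e. 12 | h(j). Then
h(j+1) = 3·5^(j+1) - 3 = 5·(3·5^j - 3) + 12 = 5·h(j) + 12. The first term is divisible by 12 by the inductive hypothesis, and 12 is divisible by 12. Hence 12 | h(j+1).
By the principle of mathematical induction, the result holds for all r ≥ 0.
Therefore the largest such d is 12.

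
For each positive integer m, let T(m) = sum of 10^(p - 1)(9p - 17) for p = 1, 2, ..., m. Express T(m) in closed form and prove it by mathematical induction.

We claim T(m) = 10^m(m - 2) + 2 for all m ≥ 1.
Base case (m = 1): T(1) = -8, and the closed form gives -8. They agree.
Inductive step: suppose the statement holds for some p ≥ 1, so T(p) = 10^p(p - 2) + 2.
Then T(p+1) = T(p) + (10^p(9p - 8)) = (10^p(p - 2) + 2) + (10^p(9p - 8)).
Simplifying, T(p+1) = 10·10^p·p - 10·10^p + 2 = 10^(p+1)((p+1) - 2) + 2,
which is the closed form with m = p+1.
By induction, the statement is established for all m ≥ 1.

T(m) = 10^m(m - 2) + 2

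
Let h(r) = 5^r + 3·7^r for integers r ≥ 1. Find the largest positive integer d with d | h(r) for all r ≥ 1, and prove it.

d = 2

Computing the first values: h(1) = 26 and h(2) = 172; gcd(26, 172) = 2, so d ≤ 2.
We prove 2 | 5^r + 3·7^r for all r ≥ 1 by induction on r.
Base case (r = 1): h(1) = 26 = 2·(13), so 2 | h(1).
Inductive step: assume the claim holds for r = k, i.e. 2 | h(k). Then
h(k+1) − 7·h(k) = (5^(k+1) + 3·7^(k+1)) − 7·(5^k + 3·7^k) = (1)·5^k·(5 − 7) = (-2)·5^k. Since 2 | h(k) by the inductive hypothesis, 2 | 7·h(k); and 2 | -2 since -2 = 2·-1. Therefore 2 | h(k+1).
Hence, by induction on r, the claim holds for every r ≥ 1.
Therefore the largest such d is 2.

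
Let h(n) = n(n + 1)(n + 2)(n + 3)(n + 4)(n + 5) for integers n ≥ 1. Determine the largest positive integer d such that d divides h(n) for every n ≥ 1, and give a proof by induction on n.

Computing the first values: h(1) = 720 and h(2) = 5040; gcd(720, 5040) = 720, so d ≤ 720.
We prove 720 | n(n + 1)(n + 2)(n + 3)(n + 4)(n + 5) for all n ≥ 1 by induction on n.
Base case (n = 1): h(1) = 720 = 720·(1), so 720 | h(1).
Suppose the result is true for n = r, i.e. 720 | h(r). Then
h(r+1) − h(r) = (r+1)·(r+2)·(r+3)·(r+4)·(r+5)·(r+6) − r·(r+1)·(r+2)·(r+3)·(r+4)·(r+5) = (r+1)·(r+2)·(r+3)·(r+4)·(r+5)·[(r+6) − r] = 6·(r+1)·(r+2)·(r+3)·(r+4)·(r+5). The product of 5 consecutive integers is divisible by (5)! = 120, so h(r+1) − h(r) is divisible by 6·120 = 720. By the inductive hypothesis 720 | h(r), hence 720 | h(r+1).
By induction, the statement is established for all n ≥ 1.
Therefore the largest such d is 720.

d = 720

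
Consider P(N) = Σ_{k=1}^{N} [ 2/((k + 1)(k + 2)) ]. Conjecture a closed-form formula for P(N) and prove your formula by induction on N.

P(N) = N/(N + 2)

We claim P(N) = N/(N + 2) for all N ≥ 1.
When N = 1: P(1) = 1/3, and the closed form gives 1/3. They agree.
Inductive step: assume the claim holds for N = k, so P(k) = k/(k + 2).
Then P(k+1) = P(k) + (2/((k + 2)(k + 3))) = (k/(k + 2)) + (2/((k + 2)(k + 3))).
Simplifying, P(k+1) = (k + 1)/(k + 3) = (k+1)/((k+1) + 2),
which is the closed form with N = k+1.
This completes the induction.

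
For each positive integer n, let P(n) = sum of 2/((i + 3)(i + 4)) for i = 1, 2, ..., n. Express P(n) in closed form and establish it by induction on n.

P(n) = n/(2(n + 4))

We claim P(n) = n/(2(n + 4)) for all n ≥ 1.
Base step (n = 1): P(1) = 1/10, and the closed form gives 1/10. They agree.
Inductive step: suppose the statement holds for some i ≥ 1, so P(i) = i/(2(i + 4)).
Then P(i+1) = P(i) + (2/((i + 4)(i + 5))) = (i/(2(i + 4))) + (2/((i + 4)(i + 5))).
Simplifying, P(i+1) = (i + 1)/(2(i + 5)) = (i+1)/(2((i+1) + 4)),
which is the closed form with n = i+1.
By the principle of mathematical induction, the result holds for all n ≥ 1.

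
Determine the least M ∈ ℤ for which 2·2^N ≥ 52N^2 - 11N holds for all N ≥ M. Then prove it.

At N = 11: 4096 < 6171, so the inequality fails and M ≥ 12. We prove 2·2^N ≥ 52N^2 - 11N for all N ≥ 12.
Base case (N = 12): 2·2^N = 8192 and 52N^2 - 11N = 7356, so 8192 ≥ 7356.
Suppose the result is true for N = p, so 2·2^p ≥ 52p^2 - 11p.
Then 2·2^(p + 1) = 2·(2·2^p) ≥ 2·(52p^2 - 11p).
Also, for p ≥ 12 we have 2·(52p^2 - 11p) ≥ 52(p+1)^2 - 11(p+1), since 2·(52p^2 - 11p) − (52(p+1)^2 - 11(p+1)) = 52p^2 - 115p - 41, which is nonnegative for all p ≥ 12.
Combining, 2·2^(p + 1) ≥ 52(p+1)^2 - 11(p+1).
Hence, by induction on N, the claim holds for every N ≥ 12.
Hence the smallest such M is 12.

M = 12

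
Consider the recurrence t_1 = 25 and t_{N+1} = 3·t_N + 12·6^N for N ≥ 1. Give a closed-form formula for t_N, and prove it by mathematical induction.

t_N = 3^(N - 1) + 4·6^N

Computing the first terms: t_1 = 25, t_2 = 147, t_3 = 873. This suggests t_N = 3^(N - 1) + 4·6^N.
For the base case N = 1: the formula gives 25 = 25 = t_1.
For the inductive step, assume it holds for an arbitrary j ≥ 1, so t_j = 3^(j - 1) + 4·6^j.
Then t_{j+1} = 3·t_j + 12·6^j = 3·(3^(j - 1) + 4·6^j) + 12·6^j = 3^j + 4·6^(j + 1) = 3^((j+1) - 1) + 4·6^(j+1),
which is the claimed formula at N = j+1.
Hence, by induction on N, the claim holds for every N ≥ 1.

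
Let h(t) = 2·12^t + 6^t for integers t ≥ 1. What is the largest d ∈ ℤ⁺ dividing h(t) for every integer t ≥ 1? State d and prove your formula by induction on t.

Computing the first values: h(1) = 30 and h(2) = 324; gcd(30, 324) = 6, so d ≤ 6.
We prove 6 | 2·12^t + 6^t for all t ≥ 1 by induction on t.
For the base case t = 1: h(1) = 30 = 6·(5), so 6 | h(1).
Inductive step: suppose the statement holds for some i ≥ 1, i.e. 6 | h(i). Then
h(i+1) − 12·h(i) = (2·12^(i+1) + 6^(i+1)) − 12·(2·12^i + 6^i) = (1)·6^i·(6 − 12) = (-6)·6^i. Since 6 | h(i) by the inductive hypothesis, 6 | 12·h(i); and 6 | -6 since -6 = 6·-1. Therefore 6 | h(i+1).
This completes the induction.
Therefore the largest such d is 6.

d = 6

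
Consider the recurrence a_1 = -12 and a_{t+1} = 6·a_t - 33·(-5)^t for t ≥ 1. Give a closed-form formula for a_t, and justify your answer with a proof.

Computing the first terms: a_1 = -12, a_2 = 93, a_3 = -267. This suggests a_t = 3(-5)^t + 3·6^(t - 1).
Base case (t = 1): the formula gives -12 = -12 = a_1.
For the inductive step, assume it holds for an arbitrary k ≥ 1, so a_k = 3(-5)^k + 3·6^(k - 1).
Then a_{k+1} = 6·a_k - 33·(-5)^k = 6·(3(-5)^k + 3·6^(k - 1)) - 33·(-5)^k = 3(-5)^(k + 1) + 3·6^k = 3(-5)^(k+1) + 3·6^((k+1) - 1),
which is the claimed formula at t = k+1.
By the principle of mathematical induction, the result holds for all t ≥ 1.

a_t = 3(-5)^t + 3·6^(t - 1)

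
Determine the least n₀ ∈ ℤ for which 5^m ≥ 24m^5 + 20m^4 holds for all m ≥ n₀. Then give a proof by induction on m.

n₀ = 9

At m = 8: 390625 < 868352, so the inequality fails and n₀ ≥ 9. We prove 5^m ≥ 24m^5 + 20m^4 for all m ≥ 9.
When m = 9: 5^m = 1953125 and 24m^5 + 20m^4 = 1548396, so 1953125 ≥ 1548396.
Inductive step: suppose the statement holds for some j ≥ 9, so 5^j ≥ 24j^5 + 20j^4.
Then 5^(j + 1) = 5·(5^j) ≥ 5·(24j^5 + 20j^4).
Also, for j ≥ 9 we have 5·(24j^5 + 20j^4) ≥ 24(j+1)^5 + 20(j+1)^4, since 5·(24j^5 + 20j^4) − (24(j+1)^5 + 20(j+1)^4) = 96j^5 - 40j^4 - 320j^3 - 360j^2 - 200j - 44, which is nonnegative for all j ≥ 9.
Combining, 5^(j + 1) ≥ 24(j+1)^5 + 20(j+1)^4.
By the principle of mathematical induction, the result holds for all m ≥ 9.
Hence the smallest such n₀ is 9.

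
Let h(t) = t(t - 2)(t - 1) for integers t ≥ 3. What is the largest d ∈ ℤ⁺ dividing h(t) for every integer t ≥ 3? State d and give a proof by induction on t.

Computing the first values: h(3) = 6 and h(4) = 24; gcd(6, 24) = 6, so d ≤ 6.
We prove 6 | t(t - 2)(t - 1) for all t ≥ 3 by induction on t.
When t = 3: h(3) = 6 = 6·(1), so 6 | h(3).
Inductive step: suppose the statement holds for some m ≥ 3, i.e. 6 | h(m). Then
h(m+1) − h(m) = (m-1)·m·(m+1) − (m-2)·(m-1)·m = (m-1)·m·[(m+1) − (m-2)] = 3·(m-1)·m. The product of 2 consecutive integers is divisible by (2)! = 2, so h(m+1) − h(m) is divisible by 3·2 = 6. By the inductive hypothesis 6 | h(m), hence 6 | h(m+1).
This completes the induction.
Therefore the largest such d is 6.

d = 6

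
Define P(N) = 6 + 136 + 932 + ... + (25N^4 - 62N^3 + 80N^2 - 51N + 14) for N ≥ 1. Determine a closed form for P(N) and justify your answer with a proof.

P(N) = N(5N^4 - 3N^3 + 4N^2 - N + 1)

We claim P(N) = N(5N^4 - 3N^3 + 4N^2 - N + 1) for all N ≥ 1.
Base step (N = 1): P(1) = 6, and the closed form gives 6. They agree.
Inductive step: assume the claim holds for N = p, so P(p) = p(5p^4 - 3p^3 + 4p^2 - p + 1).
Then P(p+1) = P(p) + (25p^4 + 38p^3 + 44p^2 + 23p + 6) = (p(5p^4 - 3p^3 + 4p^2 - p + 1)) + (25p^4 + 38p^3 + 44p^2 + 23p + 6).
Simplifying, P(p+1) = (p + 1)(5p^4 + 17p^3 + 25p^2 + 18p + 6) = (p+1)(5(p+1)^4 - 3(p+1)^3 + 4(p+1)^2 - (p+1) + 1),
which is the closed form with N = p+1.
Hence, by induction on N, the claim holds for every N ≥ 1.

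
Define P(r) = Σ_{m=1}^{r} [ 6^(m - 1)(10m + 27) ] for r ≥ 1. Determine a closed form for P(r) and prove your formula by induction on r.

P(r) = 6^r(2r + 5) - 5

We claim P(r) = 6^r(2r + 5) - 5 for all r ≥ 1.
Base case (r = 1): P(1) = 37, and the closed form gives 37. They agree.
Inductive step: assume the claim holds for r = m, so P(m) = 6^m(2m + 5) - 5.
Then P(m+1) = P(m) + (6^m(10m + 37)) = (6^m(2m + 5) - 5) + (6^m(10m + 37)).
Simplifying, P(m+1) = 12·6^m·m + 42·6^m - 5 = 6^(m+1)(2(m+1) + 5) - 5,
which is the closed form with r = m+1.
This completes the induction.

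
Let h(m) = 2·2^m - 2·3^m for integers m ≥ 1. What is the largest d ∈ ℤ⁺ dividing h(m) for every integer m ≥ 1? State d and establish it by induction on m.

d = 2

Computing the first values: h(1) = -2 and h(2) = -10; gcd(-2, -10) = 2, so d ≤ 2.
We prove 2 | 2·2^m - 2·3^m for all m ≥ 1 by induction on m.
Base case (m = 1): h(1) = -2 = 2·(-1), so 2 | h(1).
Inductive step: suppose the statement holds for some p ≥ 1, i.e. 2 | h(p). Then
h(p+1) − 3·h(p) = (2·2^(p+1) - 2·3^(p+1)) − 3·(2·2^p - 2·3^p) = (2)·2^p·(2 − 3) = (-2)·2^p. Since 2 | h(p) by the inductive hypothesis, 2 | 3·h(p); and 2 | -2 since -2 = 2·-1. Therefore 2 | h(p+1).
By the principle of mathematical induction, the result holds for all m ≥ 1.
Therefore the largest such d is 2.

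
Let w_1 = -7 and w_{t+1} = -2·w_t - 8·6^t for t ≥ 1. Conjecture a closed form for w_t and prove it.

w_t = -(-2)^(t - 1) - 6^t

Computing the first terms: w_1 = -7, w_2 = -34, w_3 = -220. This suggests w_t = -(-2)^(t - 1) - 6^t.
For the base case t = 1: the formula gives -7 = -7 = w_1.
For the inductive step, assume it holds for an arbitrary m ≥ 1, so w_m = -(-2)^(m - 1) - 6^m.
Then w_{m+1} = -2·w_m - 8·6^m = -2·(-(-2)^(m - 1) - 6^m) - 8·6^m = -(-2)^m - 6^(m + 1) = -(-2)^((m+1) - 1) - 6^(m+1),
which is the claimed formula at t = m+1.
Hence, by induction on t, the claim holds for every t ≥ 1.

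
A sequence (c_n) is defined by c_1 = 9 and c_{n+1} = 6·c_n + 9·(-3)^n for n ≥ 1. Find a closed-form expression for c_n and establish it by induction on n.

c_n = -(-3)^n + 6^n

Computing the first terms: c_1 = 9, c_2 = 27, c_3 = 243. This suggests c_n = -(-3)^n + 6^n.
Base case (n = 1): the formula gives 9 = 9 = c_1.
For the inductive step, assume it holds for an arbitrary p ≥ 1, so c_p = -(-3)^p + 6^p.
Then c_{p+1} = 6·c_p + 9·(-3)^p = 6·(-(-3)^p + 6^p) + 9·(-3)^p = -(-3)^(p + 1) + 6^(p + 1),
which is the claimed formula at n = p+1.
By induction, the statement is established for all n ≥ 1.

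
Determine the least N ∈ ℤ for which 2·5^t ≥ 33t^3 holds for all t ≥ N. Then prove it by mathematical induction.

N = 5

At t = 4: 1250 < 2112, so the inequality fails and N ≥ 5. We prove 2·5^t ≥ 33t^3 for all t ≥ 5.
Base step (t = 5): 2·5^t = 6250 and 33t^3 = 4125, so 6250 ≥ 4125.
Inductive step: assume the claim holds for t = m, so 2·5^m ≥ 33m^3.
Then 2·5^(m + 1) = 5·(2·5^m) ≥ 5·(33m^3).
Also, for m ≥ 5 we have 5·(33m^3) ≥ 33(m+1)^3, since 5 ≥ (1 + 1/m)^3 for all m ≥ 5.
Combining, 2·5^(m + 1) ≥ 33(m+1)^3.
This completes the induction.
Hence the smallest such N is 5.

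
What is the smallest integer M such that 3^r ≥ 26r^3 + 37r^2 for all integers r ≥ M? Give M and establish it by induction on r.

M = 10

At r = 9: 19683 < 21951, so the inequality fails and M ≥ 10. We prove 3^r ≥ 26r^3 + 37r^2 for all r ≥ 10.
For the base case r = 10: 3^r = 59049 and 26r^3 + 37r^2 = 29700, so 59049 ≥ 29700.
Inductive step: suppose the statement holds for some j ≥ 10, so 3^j ≥ 26j^3 + 37j^2.
Then 3^(j + 1) = 3·(3^j) ≥ 3·(26j^3 + 37j^2).
Also, for j ≥ 10 we have 3·(26j^3 + 37j^2) ≥ 26(j+1)^3 + 37(j+1)^2, since 3·(26j^3 + 37j^2) − (26(j+1)^3 + 37(j+1)^2) = 52j^3 - 4j^2 - 152j - 63, which is nonnegative for all j ≥ 10.
Combining, 3^(j + 1) ≥ 26(j+1)^3 + 37(j+1)^2.
Hence, by induction on r, the claim holds for every r ≥ 10.
Hence the smallest such M is 10.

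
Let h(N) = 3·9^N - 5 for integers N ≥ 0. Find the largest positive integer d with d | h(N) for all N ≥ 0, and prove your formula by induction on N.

d = 2

Computing the first values: h(0) = -2 and h(1) = 22; gcd(-2, 22) = 2, so d ≤ 2.
We prove 2 | 3·9^N - 5 for all N ≥ 0 by induction on N.
Base case (N = 0): h(0) = -2 = 2·(-1), so 2 | h(0).
Inductive step: suppose the statement holds for some i ≥ 0, i.e. 2 | h(i). Then
h(i+1) = 3·9^(i+1) - 5 = 9·(3·9^i - 5) + 40 = 9·h(i) + 40. The first term is divisible by 2 by the inductive hypothesis, and 40 is divisible by 2. Hence 2 | h(i+1).
By the principle of mathematical induction, the result holds for all N ≥ 0.
Therefore the largest such d is 2.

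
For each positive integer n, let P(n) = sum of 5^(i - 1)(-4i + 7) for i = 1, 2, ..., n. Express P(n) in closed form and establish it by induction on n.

P(n) = 5^n(-n + 2) - 2

We claim P(n) = 5^n(-n + 2) - 2 for all n ≥ 1.
Base step (n = 1): P(1) = 3, and the closed form gives 3. They agree.
For the inductive step, assume it holds for an arbitrary i ≥ 1, so P(i) = 5^i(-i + 2) - 2.
Then P(i+1) = P(i) + (5^i(-4i + 3)) = (5^i(-i + 2) - 2) + (5^i(-4i + 3)).
Simplifying, P(i+1) = -5^(i + 1)i + 5^(i + 1) - 2 = 5^(i+1)(-(i+1) + 2) - 2,
which is the closed form with n = i+1.
This completes the induction.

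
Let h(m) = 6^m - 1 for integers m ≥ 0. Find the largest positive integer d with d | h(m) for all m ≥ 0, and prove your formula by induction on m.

d = 5

Computing the first values: h(0) = 0 and h(1) = 5; gcd(0, 5) = 5, so d ≤ 5.
We prove 5 | 6^m - 1 for all m ≥ 0 by induction on m.
For the base case m = 0: h(0) = 0 = 5·(0), so 5 | h(0).
Inductive step: assume the claim holds for m = j, i.e. 5 | h(j). Then
h(j+1) = 6^(j+1) - 1 = 6·(6^j - 1) + 5 = 6·h(j) + 5. The first term is divisible by 5 by the inductive hypothesis, and 5 is divisible by 5. Hence 5 | h(j+1).
By the principle of mathematical induction, the result holds for all m ≥ 0.
Therefore the largest such d is 5.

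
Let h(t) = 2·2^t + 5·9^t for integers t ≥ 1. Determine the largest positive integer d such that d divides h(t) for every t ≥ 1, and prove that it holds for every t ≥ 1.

Computing the first values: h(1) = 49 and h(2) = 413; gcd(49, 413) = 7, so d ≤ 7.
We prove 7 | 2·2^t + 5·9^t for all t ≥ 1 by induction on t.
For the base case t = 1: h(1) = 49 = 7·(7), so 7 | h(1).
For the inductive step, assume it holds for an arbitrary p ≥ 1, i.e. 7 | h(p). Then
h(p+1) − 9·h(p) = (2·2^(p+1) + 5·9^(p+1)) − 9·(2·2^p + 5·9^p) = (2)·2^p·(2 − 9) = (-14)·2^p. Since 7 | h(p) by the inductive hypothesis, 7 | 9·h(p); and 7 | -14 since -14 = 7·-2. Therefore 7 | h(p+1).
By the principle of mathematical induction, the result holds for all t ≥ 1.
Therefore the largest such d is 7.

d = 7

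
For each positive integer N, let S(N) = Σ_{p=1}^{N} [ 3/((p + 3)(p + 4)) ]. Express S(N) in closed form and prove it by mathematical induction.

We claim S(N) = 3N/(4(N + 4)) for all N ≥ 1.
For the base case N = 1: S(1) = 3/20, and the closed form gives 3/20. They agree.
Inductive step: assume the claim holds for N = p, so S(p) = 3p/(4(p + 4)).
Then S(p+1) = S(p) + (3/((p + 4)(p + 5))) = (3p/(4(p + 4))) + (3/((p + 4)(p + 5))).
Simplifying, S(p+1) = 3(p + 1)/(4(p + 5)) = 3(p+1)/(4((p+1) + 4)),
which is the closed form with N = p+1.
This completes the induction.

S(N) = 3N/(4(N + 4))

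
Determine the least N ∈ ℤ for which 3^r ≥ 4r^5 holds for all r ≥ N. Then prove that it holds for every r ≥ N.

N = 13

At r = 12: 531441 < 995328, so the inequality fails and N ≥ 13. We prove 3^r ≥ 4r^5 for all r ≥ 13.
For the base case r = 13: 3^r = 1594323 and 4r^5 = 1485172, so 1594323 ≥ 1485172.
Inductive step: assume the claim holds for r = j, so 3^j ≥ 4j^5.
Then 3^(j + 1) = 3·(3^j) ≥ 3·(4j^5).
Also, for j ≥ 13 we have 3·(4j^5) ≥ 4(j+1)^5, since 3 ≥ (1 + 1/j)^5 for all j ≥ 13.
Combining, 3^(j + 1) ≥ 4(j+1)^5.
By induction, the statement is established for all r ≥ 13.
Hence the smallest such N is 13.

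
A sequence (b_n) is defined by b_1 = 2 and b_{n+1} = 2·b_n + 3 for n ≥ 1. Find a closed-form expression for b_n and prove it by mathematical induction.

b_n = 5·2^(n - 1) - 3

Computing the first terms: b_1 = 2, b_2 = 7, b_3 = 17. This suggests b_n = 5·2^(n - 1) - 3.
Base step (n = 1): the formula gives 2 = 2 = b_1.
Inductive step: suppose the statement holds for some m ≥ 1, so b_m = 5·2^(m - 1) - 3.
Then b_{m+1} = 2·b_m + 3 = 2·(5·2^(m - 1) - 3) + 3 = 5·2^m - 3 = 5·2^((m+1) - 1) - 3,
which is the claimed formula at n = m+1.
Hence, by induction on n, the claim holds for every n ≥ 1.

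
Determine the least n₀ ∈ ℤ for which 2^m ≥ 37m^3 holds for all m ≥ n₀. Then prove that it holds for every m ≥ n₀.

At m = 17: 131072 < 181781, so the inequality fails and n₀ ≥ 18. We prove 2^m ≥ 37m^3 for all m ≥ 18.
Base case (m = 18): 2^m = 262144 and 37m^3 = 215784, so 262144 ≥ 215784.
Inductive step: assume the claim holds for m = i, so 2^i ≥ 37i^3.
Then 2^(i + 1) = 2·(2^i) ≥ 2·(37i^3).
Also, for i ≥ 18 we have 2·(37i^3) ≥ 37(i+1)^3, since 2 ≥ (1 + 1/i)^3 for all i ≥ 18.
Combining, 2^(i + 1) ≥ 37(i+1)^3.
Hence, by induction on m, the claim holds for every m ≥ 18.
Hence the smallest such n₀ is 18.

n₀ = 18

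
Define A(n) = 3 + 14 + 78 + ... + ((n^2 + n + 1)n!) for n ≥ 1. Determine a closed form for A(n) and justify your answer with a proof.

A(n) = (n + 1)(n + 1)! - 1

We claim A(n) = (n + 1)(n + 1)! - 1 for all n ≥ 1.
Base step (n = 1): A(1) = 3, and the closed form gives 3. They agree.
For the inductive step, assume it holds for an arbitrary i ≥ 1, so A(i) = (i + 1)(i + 1)! - 1.
Then A(i+1) = A(i) + ((i^2 + 3i + 3)(i + 1)!) = ((i + 1)(i + 1)! - 1) + ((i^2 + 3i + 3)(i + 1)!).
Simplifying, A(i+1) = ((i+1) + 1)((i+1) + 1)! - 1,
which is the closed form with n = i+1.
This completes the induction.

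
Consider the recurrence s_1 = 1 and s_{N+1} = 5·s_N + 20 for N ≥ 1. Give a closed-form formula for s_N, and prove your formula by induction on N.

Computing the first terms: s_1 = 1, s_2 = 25, s_3 = 145. This suggests s_N = 6·5^(N - 1) - 5.
For the base case N = 1: the formula gives 1 = 1 = s_1.
For the inductive step, assume it holds for an arbitrary k ≥ 1, so s_k = 6·5^(k - 1) - 5.
Then s_{k+1} = 5·s_k + 20 = 5·(6·5^(k - 1) - 5) + 20 = 6·5^k - 5 = 6·5^((k+1) - 1) - 5,
which is the claimed formula at N = k+1.
Hence, by induction on N, the claim holds for every N ≥ 1.

s_N = 6·5^(N - 1) - 5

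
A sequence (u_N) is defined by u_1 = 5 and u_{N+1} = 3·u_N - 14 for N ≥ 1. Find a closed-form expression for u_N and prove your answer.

Computing the first terms: u_1 = 5, u_2 = 1, u_3 = -11. This suggests u_N = -2·3^(N - 1) + 7.
When N = 1: the formula gives 5 = 5 = u_1.
Inductive step: assume the claim holds for N = i, so u_i = -2·3^(i - 1) + 7.
Then u_{i+1} = 3·u_i - 14 = 3·(-2·3^(i - 1) + 7) - 14 = -2·3^i + 7 = -2·3^((i+1) - 1) + 7,
which is the claimed formula at N = i+1.
By induction, the statement is established for all N ≥ 1.

u_N = -2·3^(N - 1) + 7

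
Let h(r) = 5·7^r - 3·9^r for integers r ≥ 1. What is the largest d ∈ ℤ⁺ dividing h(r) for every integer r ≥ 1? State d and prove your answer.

Computing the first values: h(1) = 8 and h(2) = 2; gcd(8, 2) = 2, so d ≤ 2.
We prove 2 | 5·7^r - 3·9^r for all r ≥ 1 by induction on r.
Base case (r = 1): h(1) = 8 = 2·(4), so 2 | h(1).
Suppose the result is true for r = k, i.e. 2 | h(k). Then
h(k+1) − 9·h(k) = (5·7^(k+1) - 3·9^(k+1)) − 9·(5·7^k - 3·9^k) = (5)·7^k·(7 − 9) = (-10)·7^k. Since 2 | h(k) by the inductive hypothesis, 2 | 9·h(k); and 2 | -10 since -10 = 2·-5. Therefore 2 | h(k+1).
Hence, by induction on r, the claim holds for every r ≥ 1.
Therefore the largest such d is 2.

d = 2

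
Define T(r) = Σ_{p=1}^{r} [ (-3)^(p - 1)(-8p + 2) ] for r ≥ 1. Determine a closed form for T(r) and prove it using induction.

We claim T(r) = 2(-3)^r·r for all r ≥ 1.
For the base case r = 1: T(1) = -6, and the closed form gives -6. They agree.
Inductive step: suppose the statement holds for some p ≥ 1, so T(p) = 2(-3)^p·p.
Then T(p+1) = T(p) + ((-3)^p(-8p - 6)) = (2(-3)^p·p) + ((-3)^p(-8p - 6)).
Simplifying, T(p+1) = (-3)^(p + 1)(2p + 2) = 2(-3)^(p+1)·(p+1),
which is the closed form with r = p+1.
Hence, by induction on r, the claim holds for every r ≥ 1.

T(r) = 2(-3)^r·r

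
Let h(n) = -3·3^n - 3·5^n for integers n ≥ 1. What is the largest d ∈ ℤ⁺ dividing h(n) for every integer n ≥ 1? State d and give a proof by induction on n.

d = 6

Computing the first values: h(1) = -24 and h(2) = -102; gcd(-24, -102) = 6, so d ≤ 6.
We prove 6 | -3·3^n - 3·5^n for all n ≥ 1 by induction on n.
Base case (n = 1): h(1) = -24 = 6·(-4), so 6 | h(1).
Suppose the result is true for n = k, i.e. 6 | h(k). Then
h(k+1) − 5·h(k) = (-3·3^(k+1) - 3·5^(k+1)) − 5·(-3·3^k - 3·5^k) = (-3)·3^k·(3 − 5) = (6)·3^k. Since 6 | h(k) by the inductive hypothesis, 6 | 5·h(k); and 6 | 6 since 6 = 6·1. Therefore 6 | h(k+1).
By induction, the statement is established for all n ≥ 1.
Therefore the largest such d is 6.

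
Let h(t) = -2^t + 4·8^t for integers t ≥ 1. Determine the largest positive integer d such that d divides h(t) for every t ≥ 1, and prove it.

d = 6

Computing the first values: h(1) = 30 and h(2) = 252; gcd(30, 252) = 6, so d ≤ 6.
We prove 6 | -2^t + 4·8^t for all t ≥ 1 by induction on t.
When t = 1: h(1) = 30 = 6·(5), so 6 | h(1).
Suppose the result is true for t = r, i.e. 6 | h(r). Then
h(r+1) − 8·h(r) = (-2^(r+1) + 4·8^(r+1)) − 8·(-2^r + 4·8^r) = (-1)·2^r·(2 − 8) = (6)·2^r. Since 6 | h(r) by the inductive hypothesis, 6 | 8·h(r); and 6 | 6 since 6 = 6·1. Therefore 6 | h(r+1).
Hence, by induction on t, the claim holds for every t ≥ 1.
Therefore the largest such d is 6.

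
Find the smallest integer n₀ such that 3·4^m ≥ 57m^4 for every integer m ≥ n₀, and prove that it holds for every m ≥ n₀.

At m = 8: 196608 < 233472, so the inequality fails and n₀ ≥ 9. We prove 3·4^m ≥ 57m^4 for all m ≥ 9.
For the base case m = 9: 3·4^m = 786432 and 57m^4 = 373977, so 786432 ≥ 373977.
Suppose the result is true for m = p, so 3·4^p ≥ 57p^4.
Then 3·4^(p + 1) = 4·(3·4^p) ≥ 4·(57p^4).
Also, for p ≥ 9 we have 4·(57p^4) ≥ 57(p+1)^4, since 4 ≥ (1 + 1/p)^4 for all p ≥ 9.
Combining, 3·4^(p + 1) ≥ 57(p+1)^4.
Hence, by induction on m, the claim holds for every m ≥ 9.
Hence the smallest such n₀ is 9.

n₀ = 9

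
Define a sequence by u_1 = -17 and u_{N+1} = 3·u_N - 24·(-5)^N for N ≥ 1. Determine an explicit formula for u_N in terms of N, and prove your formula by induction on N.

u_N = 3(-5)^N - 2·3^(N - 1)

Computing the first terms: u_1 = -17, u_2 = 69, u_3 = -393. This suggests u_N = 3(-5)^N - 2·3^(N - 1).
Base step (N = 1): the formula gives -17 = -17 = u_1.
Inductive step: suppose the statement holds for some r ≥ 1, so u_r = 3(-5)^r - 2·3^(r - 1).
Then u_{r+1} = 3·u_r - 24·(-5)^r = 3·(3(-5)^r - 2·3^(r - 1)) - 24·(-5)^r = 3(-5)^(r + 1) - 2·3^r = 3(-5)^(r+1) - 2·3^((r+1) - 1),
which is the claimed formula at N = r+1.
Hence, by induction on N, the claim holds for every N ≥ 1.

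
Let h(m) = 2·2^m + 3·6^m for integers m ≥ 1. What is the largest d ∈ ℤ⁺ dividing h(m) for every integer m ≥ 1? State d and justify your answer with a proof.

Computing the first values: h(1) = 22 and h(2) = 116; gcd(22, 116) = 2, so d ≤ 2.
We prove 2 | 2·2^m + 3·6^m for all m ≥ 1 by induction on m.
Base step (m = 1): h(1) = 22 = 2·(11), so 2 | h(1).
Inductive step: suppose the statement holds for some p ≥ 1, i.e. 2 | h(p). Then
h(p+1) − 6·h(p) = (2·2^(p+1) + 3·6^(p+1)) − 6·(2·2^p + 3·6^p) = (2)·2^p·(2 − 6) = (-8)·2^p. Since 2 | h(p) by the inductive hypothesis, 2 | 6·h(p); and 2 | -8 since -8 = 2·-4. Therefore 2 | h(p+1).
Hence, by induction on m, the claim holds for every m ≥ 1.
Therefore the largest such d is 2.

d = 2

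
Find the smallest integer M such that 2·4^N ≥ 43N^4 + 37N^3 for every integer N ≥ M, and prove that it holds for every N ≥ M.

At N = 8: 131072 < 195072, so the inequality fails and M ≥ 9. We prove 2·4^N ≥ 43N^4 + 37N^3 for all N ≥ 9.
For the base case N = 9: 2·4^N = 524288 and 43N^4 + 37N^3 = 309096, so 524288 ≥ 309096.
Inductive step: suppose the statement holds for some r ≥ 9, so 2·4^r ≥ 43r^4 + 37r^3.
Then 2·4^(r + 1) = 4·(2·4^r) ≥ 4·(43r^4 + 37r^3).
Also, for r ≥ 9 we have 4·(43r^4 + 37r^3) ≥ 43(r+1)^4 + 37(r+1)^3, since 4·(43r^4 + 37r^3) − (43(r+1)^4 + 37(r+1)^3) = 129r^4 - 61r^3 - 369r^2 - 283r - 80, which is nonnegative for all r ≥ 9.
Combining, 2·4^(r + 1) ≥ 43(r+1)^4 + 37(r+1)^3.
This completes the induction.
Hence the smallest such M is 9.

M = 9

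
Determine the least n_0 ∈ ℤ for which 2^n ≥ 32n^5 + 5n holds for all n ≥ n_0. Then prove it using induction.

n_0 = 30

At n = 29: 536870912 < 656356913, so the inequality fails and n_0 ≥ 30. We prove 2^n ≥ 32n^5 + 5n for all n ≥ 30.
For the base case n = 30: 2^n = 1073741824 and 32n^5 + 5n = 777600150, so 1073741824 ≥ 777600150.
Inductive step: assume the claim holds for n = r, so 2^r ≥ 32r^5 + 5r.
Then 2^(r + 1) = 2·(2^r) ≥ 2·(32r^5 + 5r).
Also, for r ≥ 30 we have 2·(32r^5 + 5r) ≥ 32(r+1)^5 + 5(r+1), since 2·(32r^5 + 5r) − (32(r+1)^5 + 5(r+1)) = 32r^5 - 160r^4 - 320r^3 - 320r^2 - 155r - 37, which is nonnegative for all r ≥ 30.
Combining, 2^(r + 1) ≥ 32(r+1)^5 + 5(r+1).
Hence, by induction on n, the claim holds for every n ≥ 30.
Hence the smallest such n_0 is 30.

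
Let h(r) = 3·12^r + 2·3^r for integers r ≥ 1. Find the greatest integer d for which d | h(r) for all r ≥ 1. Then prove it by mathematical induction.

Computing the first values: h(1) = 42 and h(2) = 450; gcd(42, 450) = 6, so d ≤ 6.
We prove 6 | 3·12^r + 2·3^r for all r ≥ 1 by induction on r.
For the base case r = 1: h(1) = 42 = 6·(7), so 6 | h(1).
Inductive step: assume the claim holds for r = i, i.e. 6 | h(i). Then
h(i+1) − 12·h(i) = (3·12^(i+1) + 2·3^(i+1)) − 12·(3·12^i + 2·3^i) = (2)·3^i·(3 − 12) = (-18)·3^i. Since 6 | h(i) by the inductive hypothesis, 6 | 12·h(i); and 6 | -18 since -18 = 6·-3. Therefore 6 | h(i+1).
By the principle of mathematical induction, the result holds for all r ≥ 1.
Therefore the largest such d is 6.

d = 6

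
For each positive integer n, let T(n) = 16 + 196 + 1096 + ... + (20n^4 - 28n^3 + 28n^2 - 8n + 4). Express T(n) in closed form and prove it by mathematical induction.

T(n) = n(4n^4 + 3n^3 + 2n^2 + 3n + 4)

We claim T(n) = n(4n^4 + 3n^3 + 2n^2 + 3n + 4) for all n ≥ 1.
When n = 1: T(1) = 16, and the closed form gives 16. They agree.
Suppose the result is true for n = i, so T(i) = i(4i^4 + 3i^3 + 2i^2 + 3i + 4).
Then T(i+1) = T(i) + (20i^4 + 52i^3 + 64i^2 + 44i + 16) = (i(4i^4 + 3i^3 + 2i^2 + 3i + 4)) + (20i^4 + 52i^3 + 64i^2 + 44i + 16).
Simplifying, T(i+1) = (i + 1)(4i^4 + 19i^3 + 35i^2 + 32i + 16) = (i+1)(4(i+1)^4 + 3(i+1)^3 + 2(i+1)^2 + 3(i+1) + 4),
which is the closed form with n = i+1.
Hence, by induction on n, the claim holds for every n ≥ 1.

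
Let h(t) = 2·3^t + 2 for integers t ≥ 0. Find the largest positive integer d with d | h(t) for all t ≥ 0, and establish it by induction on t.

d = 4

Computing the first values: h(0) = 4 and h(1) = 8; gcd(4, 8) = 4, so d ≤ 4.
We prove 4 | 2·3^t + 2 for all t ≥ 0 by induction on t.
For the base case t = 0: h(0) = 4 = 4·(1), so 4 | h(0).
Inductive step: assume the claim holds for t = p, i.e. 4 | h(p). Then
h(p+1) = 2·3^(p+1) + 2 = 3·(2·3^p + 2) - 4 = 3·h(p) - 4. The first term is divisible by 4 by the inductive hypothesis, and -4 is divisible by 4. Hence 4 | h(p+1).
Hence, by induction on t, the claim holds for every t ≥ 0.
Therefore the largest such d is 4.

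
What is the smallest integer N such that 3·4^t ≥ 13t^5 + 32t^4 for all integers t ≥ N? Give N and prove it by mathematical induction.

N = 10

At t = 9: 786432 < 977589, so the inequality fails and N ≥ 10. We prove 3·4^t ≥ 13t^5 + 32t^4 for all t ≥ 10.
When t = 10: 3·4^t = 3145728 and 13t^5 + 32t^4 = 1620000, so 3145728 ≥ 1620000.
Inductive step: assume the claim holds for t = m, so 3·4^m ≥ 13m^5 + 32m^4.
Then 3·4^(m + 1) = 4·(3·4^m) ≥ 4·(13m^5 + 32m^4).
Also, for m ≥ 10 we have 4·(13m^5 + 32m^4) ≥ 13(m+1)^5 + 32(m+1)^4, since 4·(13m^5 + 32m^4) − (13(m+1)^5 + 32(m+1)^4) = 39m^5 + 31m^4 - 258m^3 - 322m^2 - 193m - 45, which is nonnegative for all m ≥ 10.
Combining, 3·4^(m + 1) ≥ 13(m+1)^5 + 32(m+1)^4.
This completes the induction.
Hence the smallest such N is 10.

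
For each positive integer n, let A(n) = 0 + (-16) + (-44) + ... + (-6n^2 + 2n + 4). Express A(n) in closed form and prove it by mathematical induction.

We claim A(n) = -2n(n - 1)(n + 2) for all n ≥ 1.
Base case (n = 1): A(1) = 0, and the closed form gives 0. They agree.
Suppose the result is true for n = k, so A(k) = 2k(-k^2 - k + 2).
Then A(k+1) = A(k) + (2k(-3k - 5)) = (2k(-k^2 - k + 2)) + (2k(-3k - 5)).
Simplifying, A(k+1) = -2k(k + 1)(k + 3) = -2(k+1)((k+1) - 1)((k+1) + 2),
which is the closed form with n = k+1.
This completes the induction.

A(n) = -2n(n - 1)(n + 2)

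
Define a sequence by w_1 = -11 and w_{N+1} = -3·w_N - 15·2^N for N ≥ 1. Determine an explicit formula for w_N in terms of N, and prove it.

w_N = -5(-3)^(N - 1) - 3·2^N

Computing the first terms: w_1 = -11, w_2 = 3, w_3 = -69. This suggests w_N = -5(-3)^(N - 1) - 3·2^N.
For the base case N = 1: the formula gives -11 = -11 = w_1.
Suppose the result is true for N = j, so w_j = -5(-3)^(j - 1) - 3·2^j.
Then w_{j+1} = -3·w_j - 15·2^j = -3·(-5(-3)^(j - 1) - 3·2^j) - 15·2^j = -5(-3)^j - 3·2^(j + 1) = -5(-3)^((j+1) - 1) - 3·2^(j+1),
which is the claimed formula at N = j+1.
By induction, the statement is established for all N ≥ 1.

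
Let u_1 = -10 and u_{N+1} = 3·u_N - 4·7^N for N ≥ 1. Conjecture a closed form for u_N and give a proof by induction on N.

u_N = -3^N - 7^N

Computing the first terms: u_1 = -10, u_2 = -58, u_3 = -370. This suggests u_N = -3^N - 7^N.
Base case (N = 1): the formula gives -10 = -10 = u_1.
For the inductive step, assume it holds for an arbitrary i ≥ 1, so u_i = -3^i - 7^i.
Then u_{i+1} = 3·u_i - 4·7^i = 3·(-3^i - 7^i) - 4·7^i = -3^(i + 1) - 7^(i + 1),
which is the claimed formula at N = i+1.
By the principle of mathematical induction, the result holds for all N ≥ 1.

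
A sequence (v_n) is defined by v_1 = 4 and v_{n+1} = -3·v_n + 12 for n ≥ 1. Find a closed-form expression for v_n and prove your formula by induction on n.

Computing the first terms: v_1 = 4, v_2 = 0, v_3 = 12. This suggests v_n = (-3)^(n - 1) + 3.
For the base case n = 1: the formula gives 4 = 4 = v_1.
Suppose the result is true for n = j, so v_j = (-3)^(j - 1) + 3.
Then v_{j+1} = -3·v_j + 12 = -3·((-3)^(j - 1) + 3) + 12 = (-3)^j + 3 = (-3)^((j+1) - 1) + 3,
which is the claimed formula at n = j+1.
This completes the induction.

v_n = (-3)^(n - 1) + 3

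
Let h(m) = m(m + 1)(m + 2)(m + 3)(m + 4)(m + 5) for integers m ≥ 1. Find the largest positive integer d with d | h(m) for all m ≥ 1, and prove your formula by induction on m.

d = 720

Computing the first values: h(1) = 720 and h(2) = 5040; gcd(720, 5040) = 720, so d ≤ 720.
We prove 720 | m(m + 1)(m + 2)(m + 3)(m + 4)(m + 5) for all m ≥ 1 by induction on m.
When m = 1: h(1) = 720 = 720·(1), so 720 | h(1).
Inductive step: suppose the statement holds for some p ≥ 1, i.e. 720 | h(p). Then
h(p+1) − h(p) = (p+1)·(p+2)·(p+3)·(p+4)·(p+5)·(p+6) − p·(p+1)·(p+2)·(p+3)·(p+4)·(p+5) = (p+1)·(p+2)·(p+3)·(p+4)·(p+5)·[(p+6) − p] = 6·(p+1)·(p+2)·(p+3)·(p+4)·(p+5). The product of 5 consecutive integers is divisible by (5)! = 120, so h(p+1) − h(p) is divisible by 6·120 = 720. By the inductive hypothesis 720 | h(p), hence 720 | h(p+1).
Hence, by induction on m, the claim holds for every m ≥ 1.
Therefore the largest such d is 720.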